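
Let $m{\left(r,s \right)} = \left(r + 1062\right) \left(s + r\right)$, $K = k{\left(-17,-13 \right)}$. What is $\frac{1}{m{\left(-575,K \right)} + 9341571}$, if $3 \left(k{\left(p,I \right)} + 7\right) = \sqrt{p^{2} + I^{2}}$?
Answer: $\frac{81523233}{738448504573519} - \frac{1461 \sqrt{458}}{738448504573519} \approx 1.1036 \cdot 10^{-7}$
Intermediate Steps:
$k{\left(p,I \right)} = -7 + \frac{\sqrt{I^{2} + p^{2}}}{3}$ ($k{\left(p,I \right)} = -7 + \frac{\sqrt{p^{2} + I^{2}}}{3} = -7 + \frac{\sqrt{I^{2} + p^{2}}}{3}$)
$K = -7 + \frac{\sqrt{458}}{3}$ ($K = -7 + \frac{\sqrt{\left(-13\right)^{2} + \left(-17\right)^{2}}}{3} = -7 + \frac{\sqrt{169 + 289}}{3} = -7 + \frac{\sqrt{458}}{3} \approx 0.13364$)
$m{\left(r,s \right)} = \left(1062 + r\right) \left(r + s\right)$
$\frac{1}{m{\left(-575,K \right)} + 9341571} = \frac{1}{\left(\left(-575\right)^{2} + 1062 \left(-575\right) + 1062 \left(-7 + \frac{\sqrt{458}}{3}\right) - 575 \left(-7 + \frac{\sqrt{458}}{3}\right)\right) + 9341571} = \frac{1}{\left(330625 - 610650 - \left(7434 - 354 \sqrt{458}\right) + \left(4025 - \frac{575 \sqrt{458}}{3}\right)\right) + 9341571} = \frac{1}{\left(-283434 + \frac{487 \sqrt{458}}{3}\right) + 9341571} = \frac{1}{9058137 + \frac{487 \sqrt{458}}{3}}$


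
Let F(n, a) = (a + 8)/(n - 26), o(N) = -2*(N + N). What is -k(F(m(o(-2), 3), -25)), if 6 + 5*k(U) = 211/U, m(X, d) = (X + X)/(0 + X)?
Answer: -4962/85 ≈ -58.376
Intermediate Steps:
o(N) = -4*N
m(X, d) = 2 (m(X, d) = (2*X)/X = 2)
F(n, a) = (8 + a)/(-26 + n)
k(U) = -6/5 + 211/(5*U) (k(U) = -6/5 + (211/U)/5 = -6/5 + 211/(5*U))
-k(F(m(o(-2), 3), -25)) = -(211 - 6*(8 - 25)/(-26 + 2))/(5*((8 - 25)/(-26 + 2))) = -(211 - 6*(-17)/(-24))/(5*(-17/(-24))) = -(211 - (-1)*(-17)/4)/(5*((-1/24*(-17)))) = -(211 - 6*17/24)/(5*17/24) = -24*(211 - 17/4)/(5*17) = -24*827/(5*17*4) = -1*4962/85 = -4962/85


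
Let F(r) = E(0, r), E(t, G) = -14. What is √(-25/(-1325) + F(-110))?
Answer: I*√39273/53 ≈ 3.7391*I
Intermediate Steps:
F(r) = -14
√(-25/(-1325) + F(-110)) = √(-25/(-1325) - 14) = √(-25*(-1/1325) - 14) = √(1/53 - 14) = √(-741/53) = I*√39273/53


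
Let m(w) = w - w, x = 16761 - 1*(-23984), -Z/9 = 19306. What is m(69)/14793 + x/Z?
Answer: -40745/173754 ≈ -0.23450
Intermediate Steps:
Z = -173754 (Z = -9*19306 = -173754)
x = 40745 (x = 16761 + 23984 = 40745)
m(w) = 0
m(69)/14793 + x/Z = 0/14793 + 40745/(-173754) = 0*(1/14793) + 40745*(-1/173754) = 0 - 40745/173754 = -40745/173754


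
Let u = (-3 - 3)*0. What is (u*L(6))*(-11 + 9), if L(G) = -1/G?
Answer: 0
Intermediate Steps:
u = 0 (u = -6*0 = 0)
(u*L(6))*(-11 + 9) = (0*(-1/6))*(-11 + 9) = (0*(-1*⅙))*(-2) = (0*(-⅙))*(-2) = 0*(-2) = 0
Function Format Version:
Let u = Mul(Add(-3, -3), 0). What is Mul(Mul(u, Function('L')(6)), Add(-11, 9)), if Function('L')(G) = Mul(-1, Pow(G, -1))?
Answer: 0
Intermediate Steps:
u = 0 (u = Mul(-6, 0) = 0)
Mul(Mul(u, Function('L')(6)), Add(-11, 9)) = Mul(Mul(0, Mul(-1, Pow(6, -1))), Add(-11, 9)) = Mul(Mul(0, Mul(-1, Rational(1, 6))), -2) = Mul(Mul(0, Rational(-1, 6)), -2) = Mul(0, -2) = 0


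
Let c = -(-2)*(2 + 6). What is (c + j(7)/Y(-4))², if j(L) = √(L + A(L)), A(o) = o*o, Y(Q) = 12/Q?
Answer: 2360/9 - 64*√14/3 ≈ 182.40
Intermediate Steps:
A(o) = o²
j(L) = √(L + L²)
c = 16 (c = -(-2)*8 = -1*(-16) = 16)
(c + j(7)/Y(-4))² = (16 + √(7*(1 + 7))/((12/(-4))))² = (16 + √(7*8)/((12*(-¼))))² = (16 + √56/(-3))² = (16 + (2*√14)*(-⅓))² = (16 - 2*√14/3)²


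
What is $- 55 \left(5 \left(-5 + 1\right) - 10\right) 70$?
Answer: $115500$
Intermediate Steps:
$- 55 \left(5 \left(-5 + 1\right) - 10\right) 70 = - 55 \left(5 \left(-4\right) - 10\right) 70 = - 55 \left(-20 - 10\right) 70 = \left(-55\right) \left(-30\right) 70 = 1650 \cdot 70 = 115500$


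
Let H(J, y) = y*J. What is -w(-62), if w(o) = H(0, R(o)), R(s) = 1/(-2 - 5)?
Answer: 0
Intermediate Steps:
R(s) = -⅐ (R(s) = 1/(-7) = -⅐)
H(J, y) = J*y
w(o) = 0 (w(o) = 0*(-⅐) = 0)
-w(-62) = -1*0 = 0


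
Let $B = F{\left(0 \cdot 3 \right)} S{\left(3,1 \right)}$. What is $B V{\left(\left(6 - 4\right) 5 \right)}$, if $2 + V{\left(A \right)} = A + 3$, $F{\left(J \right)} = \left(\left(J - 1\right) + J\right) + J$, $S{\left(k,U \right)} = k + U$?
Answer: $-44$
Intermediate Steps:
$S{\left(k,U \right)} = U + k$
$F{\left(J \right)} = -1 + 3 J$ ($F{\left(J \right)} = \left(\left(-1 + J\right) + J\right) + J = \left(-1 + 2 J\right) + J = -1 + 3 J$)
$V{\left(A \right)} = 1 + A$ ($V{\left(A \right)} = -2 + \left(A + 3\right) = -2 + \left(3 + A\right) = 1 + A$)
$B = -4$ ($B = \left(-1 + 3 \cdot 0 \cdot 3\right) \left(1 + 3\right) = \left(-1 + 3 \cdot 0\right) 4 = \left(-1 + 0\right) 4 = \left(-1\right) 4 = -4$)
$B V{\left(\left(6 - 4\right) 5 \right)} = - 4 \left(1 + \left(6 - 4\right) 5\right) = - 4 \left(1 + 2 \cdot 5\right) = - 4 \left(1 + 10\right) = \left(-4\right) 11 = -44$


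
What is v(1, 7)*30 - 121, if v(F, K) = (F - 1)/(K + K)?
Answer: -121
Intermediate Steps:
v(F, K) = (-1 + F)/(2*K) (v(F, K) = (-1 + F)/((2*K)) = (-1 + F)*(1/(2*K)) = (-1 + F)/(2*K))
v(1, 7)*30 - 121 = ((1/2)*(-1 + 1)/7)*30 - 121 = ((1/2)*(1/7)*0)*30 - 121 = 0*30 - 121 = 0 - 121 = -121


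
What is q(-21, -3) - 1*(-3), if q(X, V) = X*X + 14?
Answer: 458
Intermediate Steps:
q(X, V) = 14 + X² (q(X, V) = X² + 14 = 14 + X²)
q(-21, -3) - 1*(-3) = (14 + (-21)²) - 1*(-3) = (14 + 441) + 3 = 455 + 3 = 458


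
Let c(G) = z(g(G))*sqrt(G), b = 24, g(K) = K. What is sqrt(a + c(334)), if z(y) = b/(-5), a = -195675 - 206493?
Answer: 2*sqrt(-2513550 - 30*sqrt(334))/5 ≈ 634.24*I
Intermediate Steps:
a = -402168
z(y) = -24/5 (z(y) = 24/(-5) = 24*(-1/5) = -24/5)
c(G) = -24*sqrt(G)/5
sqrt(a + c(334)) = sqrt(-402168 - 24*sqrt(334)/5)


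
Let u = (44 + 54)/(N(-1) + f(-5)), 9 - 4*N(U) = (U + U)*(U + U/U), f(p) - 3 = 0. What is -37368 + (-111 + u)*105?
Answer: -47063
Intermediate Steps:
f(p) = 3 (f(p) = 3 + 0 = 3)
N(U) = 9/4 - U*(1 + U)/2 (N(U) = 9/4 - (U + U)*(U + U/U)/4 = 9/4 - 2*U*(U + 1)/4 = 9/4 - 2*U*(1 + U)/4 = 9/4 - U*(1 + U)/2)
u = 56/3 (u = (44 + 54)/((9/4 - 1/2*(-1) - 1/2*(-1)**2) + 3) = 98/((9/4 + 1/2 - 1/2*1) + 3) = 98/((9/4 + 1/2 - 1/2) + 3) = 98/(9/4 + 3) = 98/(21/4) = 98*(4/21) = 56/3 ≈ 18.667)
-37368 + (-111 + u)*105 = -37368 + (-111 + 56/3)*105 = -37368 - 277/3*105 = -37368 - 9695 = -47063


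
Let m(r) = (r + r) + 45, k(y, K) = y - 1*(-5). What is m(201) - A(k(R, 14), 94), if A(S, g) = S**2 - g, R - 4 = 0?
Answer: 460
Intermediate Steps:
R = 4 (R = 4 + 0 = 4)
k(y, K) = 5 + y (k(y, K) = y + 5 = 5 + y)
m(r) = 45 + 2*r (m(r) = 2*r + 45 = 45 + 2*r)
m(201) - A(k(R, 14), 94) = (45 + 2*201) - ((5 + 4)**2 - 1*94) = (45 + 402) - (9**2 - 94) = 447 - (81 - 94) = 447 - 1*(-13) = 447 + 13 = 460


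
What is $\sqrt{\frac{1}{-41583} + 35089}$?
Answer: $\frac{\sqrt{60674000057538}}{41583} \approx 187.32$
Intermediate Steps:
$\sqrt{\frac{1}{-41583} + 35089} = \sqrt{- \frac{1}{41583} + 35089} = \sqrt{\frac{1459105886}{41583}} = \frac{\sqrt{60674000057538}}{41583}$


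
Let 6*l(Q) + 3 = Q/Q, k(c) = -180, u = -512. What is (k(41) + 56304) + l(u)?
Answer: 168371/3 ≈ 56124.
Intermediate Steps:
l(Q) = -1/3 (l(Q) = -1/2 + (Q/Q)/6 = -1/2 + (1/6)*1 = -1/2 + 1/6 = -1/3)
(k(41) + 56304) + l(u) = (-180 + 56304) - 1/3 = 56124 - 1/3 = 168371/3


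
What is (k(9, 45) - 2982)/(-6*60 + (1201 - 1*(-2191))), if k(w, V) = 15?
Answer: -2967/3032 ≈ -0.97856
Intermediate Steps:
(k(9, 45) - 2982)/(-6*60 + (1201 - 1*(-2191))) = (15 - 2982)/(-6*60 + (1201 - 1*(-2191))) = -2967/(-360 + (1201 + 2191)) = -2967/(-360 + 3392) = -2967/3032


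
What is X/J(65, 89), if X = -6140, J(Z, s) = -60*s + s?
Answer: 6140/5251 ≈ 1.1693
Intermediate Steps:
J(Z, s) = -59*s
X/J(65, 89) = -6140/((-59*89)) = -6140/(-5251) = -6140*(-1/5251) = 6140/5251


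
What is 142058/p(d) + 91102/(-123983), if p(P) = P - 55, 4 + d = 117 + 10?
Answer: 8803291039/4215422 ≈ 2088.4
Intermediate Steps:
d = 123 (d = -4 + (117 + 10) = -4 + 127 = 123)
p(P) = -55 + P
142058/p(d) + 91102/(-123983) = 142058/(-55 + 123) + 91102/(-123983) = 142058/68 + 91102*(-1/123983) = 142058*(1/68) - 91102/123983 = 71029/34 - 91102/123983 = 8803291039/4215422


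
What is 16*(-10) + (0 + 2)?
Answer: -158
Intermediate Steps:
16*(-10) + (0 + 2) = -160 + 2 = -158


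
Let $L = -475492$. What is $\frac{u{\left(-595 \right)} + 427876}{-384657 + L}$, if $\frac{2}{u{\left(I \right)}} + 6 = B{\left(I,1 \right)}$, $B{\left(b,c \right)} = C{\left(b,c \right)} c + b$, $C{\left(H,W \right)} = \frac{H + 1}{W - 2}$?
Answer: $- \frac{2995130}{6021043} \approx -0.49744$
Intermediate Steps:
$C{\left(H,W \right)} = \frac{1 + H}{-2 + W}$
$B{\left(b,c \right)} = b + \frac{c \left(1 + b\right)}{-2 + c}$ ($B{\left(b,c \right)} = \frac{1 + b}{-2 + c} c + b = \frac{c \left(1 + b\right)}{-2 + c} + b = b + \frac{c \left(1 + b\right)}{-2 + c}$)
$u{\left(I \right)} = - \frac{2}{7}$ ($u{\left(I \right)} = \frac{2}{-6 + \frac{I \left(-2 + 1\right) + 1 \left(1 + I\right)}{-2 + 1}} = \frac{2}{-6 + \frac{I \left(-1\right) + \left(1 + I\right)}{-1}} = \frac{2}{-6 - \left(- I + \left(1 + I\right)\right)} = \frac{2}{-6 - 1} = \frac{2}{-7} = 2 \left(- \frac{1}{7}\right) = - \frac{2}{7}$)
$\frac{u{\left(-595 \right)} + 427876}{-384657 + L} = \frac{- \frac{2}{7} + 427876}{-384657 - 475492} = \frac{2995130}{7 \left(-860149\right)} = \frac{2995130}{7} \left(- \frac{1}{860149}\right) = - \frac{2995130}{6021043}$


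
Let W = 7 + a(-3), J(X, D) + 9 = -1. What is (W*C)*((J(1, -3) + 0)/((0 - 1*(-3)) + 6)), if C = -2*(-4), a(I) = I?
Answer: -320/9 ≈ -35.556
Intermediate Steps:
J(X, D) = -10 (J(X, D) = -9 - 1 = -10)
W = 4 (W = 7 - 3 = 4)
C = 8
(W*C)*((J(1, -3) + 0)/((0 - 1*(-3)) + 6)) = (4*8)*((-10 + 0)/((0 - 1*(-3)) + 6)) = 32*(-10/((0 + 3) + 6)) = 32*(-10/(3 + 6)) = 32*(-10/9) = -320/9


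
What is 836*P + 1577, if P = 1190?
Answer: 996417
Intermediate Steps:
836*P + 1577 = 836*1190 + 1577 = 994840 + 1577 = 996417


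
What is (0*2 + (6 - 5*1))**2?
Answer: 1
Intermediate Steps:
(0*2 + (6 - 5*1))**2 = (0 + (6 - 5))**2 = (0 + 1)**2 = 1**2 = 1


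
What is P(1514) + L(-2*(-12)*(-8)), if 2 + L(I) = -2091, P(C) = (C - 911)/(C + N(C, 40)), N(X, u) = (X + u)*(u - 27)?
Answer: -45450985/21716 ≈ -2093.0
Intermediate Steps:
N(X, u) = (-27 + u)*(X + u) (N(X, u) = (X + u)*(-27 + u) = (-27 + u)*(X + u))
P(C) = (-911 + C)/(520 + 14*C) (P(C) = (C - 911)/(C + (40**2 - 27*C - 27*40 + C*40)) = (-911 + C)/(C + (1600 - 27*C - 1080 + 40*C)) = (-911 + C)/(C + (520 + 13*C)) = (-911 + C)/(520 + 14*C))
L(I) = -2093 (L(I) = -2 - 2091 = -2093)
P(1514) + L(-2*(-12)*(-8)) = (-911 + 1514)/(2*(260 + 7*1514)) - 2093 = (1/2)*603/(260 + 10598) - 2093 = (1/2)*603/10858 - 2093 = (1/2)*(1/10858)*603 - 2093 = 603/21716 - 2093 = -45450985/21716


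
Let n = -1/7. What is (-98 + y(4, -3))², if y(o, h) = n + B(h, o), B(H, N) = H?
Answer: 501264/49 ≈ 10230.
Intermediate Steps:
n = -⅐ (n = -1*⅐ = -⅐ ≈ -0.14286)
y(o, h) = -⅐ + h
(-98 + y(4, -3))² = (-98 + (-⅐ - 3))² = (-98 - 22/7)² = (-708/7)² = 501264/49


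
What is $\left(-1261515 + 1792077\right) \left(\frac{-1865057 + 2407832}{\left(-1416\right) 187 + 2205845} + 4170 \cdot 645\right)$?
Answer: $\frac{2769933548043504450}{1941053} \approx 1.427 \cdot 10^{12}$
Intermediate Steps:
$\left(-1261515 + 1792077\right) \left(\frac{-1865057 + 2407832}{\left(-1416\right) 187 + 2205845} + 4170 \cdot 645\right) = 530562 \left(\frac{542775}{-264792 + 2205845} + 2689650\right) = 530562 \left(\frac{542775}{1941053} + 2689650\right) = 530562 \cdot \frac{5220753744225}{1941053} = \frac{2769933548043504450}{1941053}$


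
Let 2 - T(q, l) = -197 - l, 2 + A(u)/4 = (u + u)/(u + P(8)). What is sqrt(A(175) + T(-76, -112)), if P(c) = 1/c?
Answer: sqrt(170752479)/1401 ≈ 9.3271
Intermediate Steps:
A(u) = -8 + 8*u/(1/8 + u) (A(u) = -8 + 4*((u + u)/(u + 1/8)) = -8 + 4*((2*u)/(u + 1/8)) = -8 + 4*((2*u)/(1/8 + u)) = -8 + 4*(2*u/(1/8 + u)) = -8 + 8*u/(1/8 + u))
T(q, l) = 199 + l (T(q, l) = 2 - (-197 - l) = 2 + (197 + l) = 199 + l)
sqrt(A(175) + T(-76, -112)) = sqrt(-8/(1 + 8*175) + (199 - 112)) = sqrt(-8/(1 + 1400) + 87) = sqrt(-8/1401 + 87) = sqrt(121879/1401) = sqrt(170752479)/1401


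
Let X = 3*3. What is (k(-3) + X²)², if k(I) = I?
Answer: 6084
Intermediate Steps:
X = 9
(k(-3) + X²)² = (-3 + 9²)² = (-3 + 81)² = 78² = 6084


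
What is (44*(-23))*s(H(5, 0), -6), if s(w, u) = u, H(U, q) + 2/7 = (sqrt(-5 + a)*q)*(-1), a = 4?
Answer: 6072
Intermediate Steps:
H(U, q) = -2/7 - I*q (H(U, q) = -2/7 + (sqrt(-5 + 4)*q)*(-1) = -2/7 + (sqrt(-1)*q)*(-1) = -2/7 + (I*q)*(-1) = -2/7 - I*q)
(44*(-23))*s(H(5, 0), -6) = (44*(-23))*(-6) = -1012*(-6) = 6072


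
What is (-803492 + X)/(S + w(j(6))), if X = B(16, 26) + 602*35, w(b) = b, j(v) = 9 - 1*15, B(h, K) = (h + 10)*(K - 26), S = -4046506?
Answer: 391211/2023256 ≈ 0.19336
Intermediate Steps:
B(h, K) = (-26 + K)*(10 + h) (B(h, K) = (10 + h)*(-26 + K) = (-26 + K)*(10 + h))
j(v) = -6 (j(v) = 9 - 15 = -6)
X = 21070 (X = (-260 - 26*16 + 10*26 + 26*16) + 602*35 = (-260 - 416 + 260 + 416) + 21070 = 0 + 21070 = 21070)
(-803492 + X)/(S + w(j(6))) = (-803492 + 21070)/(-4046506 - 6) = -782422/(-4046512) = -782422*(-1/4046512) = 391211/2023256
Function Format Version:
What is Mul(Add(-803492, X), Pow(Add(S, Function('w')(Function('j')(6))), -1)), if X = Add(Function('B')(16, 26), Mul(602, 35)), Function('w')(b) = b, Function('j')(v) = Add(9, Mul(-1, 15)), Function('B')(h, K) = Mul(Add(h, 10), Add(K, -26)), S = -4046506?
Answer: Rational(391211, 2023256) ≈ 0.19336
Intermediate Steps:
Function('B')(h, K) = Mul(Add(-26, K), Add(10, h)) (Function('B')(h, K) = Mul(Add(10, h), Add(-26, K)) = Mul(Add(-26, K), Add(10, h)))
Function('j')(v) = -6 (Function('j')(v) = Add(9, -15) = -6)
X = 21070 (X = Add(Add(-260, Mul(-26, 16), Mul(10, 26), Mul(26, 16)), Mul(602, 35)) = Add(Add(-260, -416, 260, 416), 21070) = Add(0, 21070) = 21070)
Mul(Add(-803492, X), Pow(Add(S, Function('w')(Function('j')(6))), -1)) = Mul(Add(-803492, 21070), Pow(Add(-4046506, -6), -1)) = Mul(-782422, Pow(-4046512, -1)) = Mul(-782422, Rational(-1, 4046512)) = Rational(391211, 2023256)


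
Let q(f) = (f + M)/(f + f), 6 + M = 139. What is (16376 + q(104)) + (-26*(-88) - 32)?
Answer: 3875693/208 ≈ 18633.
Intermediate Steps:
M = 133 (M = -6 + 139 = 133)
q(f) = (133 + f)/(2*f) (q(f) = (f + 133)/(f + f) = (133 + f)/((2*f)) = (133 + f)*(1/(2*f)) = (133 + f)/(2*f))
(16376 + q(104)) + (-26*(-88) - 32) = (16376 + (½)*(133 + 104)/104) + (-26*(-88) - 32) = (16376 + (½)*(1/104)*237) + (2288 - 32) = (16376 + 237/208) + 2256 = 3406445/208 + 2256 = 3875693/208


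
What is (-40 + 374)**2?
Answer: 111556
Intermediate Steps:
(-40 + 374)**2 = 334**2 = 111556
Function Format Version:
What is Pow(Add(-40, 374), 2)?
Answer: 111556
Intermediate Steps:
Pow(Add(-40, 374), 2) = Pow(334, 2) = 111556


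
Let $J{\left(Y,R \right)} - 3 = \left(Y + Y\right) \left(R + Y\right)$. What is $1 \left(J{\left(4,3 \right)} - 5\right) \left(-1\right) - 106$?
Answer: $-160$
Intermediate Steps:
$J{\left(Y,R \right)} = 3 + 2 Y \left(R + Y\right)$ ($J{\left(Y,R \right)} = 3 + \left(Y + Y\right) \left(R + Y\right) = 3 + 2 Y \left(R + Y\right)$)
$1 \left(J{\left(4,3 \right)} - 5\right) \left(-1\right) - 106 = 1 \left(\left(3 + 2 \cdot 4^{2} + 2 \cdot 3 \cdot 4\right) - 5\right) \left(-1\right) - 106 = 1 \left(\left(3 + 2 \cdot 16 + 24\right) - 5\right) \left(-1\right) - 106 = 1 \left(\left(3 + 32 + 24\right) - 5\right) \left(-1\right) - 106 = 1 \left(59 - 5\right) \left(-1\right) - 106 = 1 \cdot 54 \left(-1\right) - 106 = 1 \left(-54\right) - 106 = -54 - 106 = -160$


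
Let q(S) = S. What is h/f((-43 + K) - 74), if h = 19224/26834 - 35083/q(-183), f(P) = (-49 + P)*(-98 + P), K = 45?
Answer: 472467607/50505747270 ≈ 0.0093547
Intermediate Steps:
f(P) = (-98 + P)*(-49 + P)
h = 472467607/2455311 (h = 19224/26834 - 35083/(-183) = 19224*(1/26834) - 35083*(-1/183) = 9612/13417 + 35083/183 = 472467607/2455311 ≈ 192.43)
h/f((-43 + K) - 74) = 472467607/(2455311*(4802 + ((-43 + 45) - 74)² - 147*((-43 + 45) - 74))) = 472467607/(2455311*(4802 + (2 - 74)² - 147*(2 - 74))) = 472467607/(2455311*(4802 + (-72)² - 147*(-72))) = 472467607/(2455311*(4802 + 5184 + 10584)) = (472467607/2455311)/20570 = (472467607/2455311)*(1/20570) = 472467607/50505747270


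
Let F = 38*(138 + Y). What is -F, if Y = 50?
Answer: -7144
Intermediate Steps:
F = 7144 (F = 38*(138 + 50) = 38*188 = 7144)
-F = -1*7144 = -7144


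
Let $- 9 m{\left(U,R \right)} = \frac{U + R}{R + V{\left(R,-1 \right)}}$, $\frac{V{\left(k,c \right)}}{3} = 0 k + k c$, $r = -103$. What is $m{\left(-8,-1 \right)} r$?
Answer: $- \frac{103}{2} \approx -51.5$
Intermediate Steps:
$V{\left(k,c \right)} = 3 c k$ ($V{\left(k,c \right)} = 3 \left(0 k + k c\right) = 3 \left(0 + c k\right) = 3 c k$)
$m{\left(U,R \right)} = \frac{R + U}{18 R}$ ($m{\left(U,R \right)} = - \frac{\left(U + R\right) \frac{1}{R + 3 \left(-1\right) R}}{9} = - \frac{\left(R + U\right) \frac{1}{R - 3 R}}{9} = - \frac{\left(R + U\right) \frac{1}{\left(-2\right) R}}{9} = - \frac{\left(R + U\right) \left(- \frac{1}{2 R}\right)}{9} = - \frac{\left(- \frac{1}{2}\right) \frac{1}{R} \left(R + U\right)}{9} = \frac{R + U}{18 R}$)
$m{\left(-8,-1 \right)} r = \frac{-1 - 8}{18 \left(-1\right)} \left(-103\right) = \frac{1}{18} \left(-1\right) \left(-9\right) \left(-103\right) = \frac{1}{2} \left(-103\right) = - \frac{103}{2}$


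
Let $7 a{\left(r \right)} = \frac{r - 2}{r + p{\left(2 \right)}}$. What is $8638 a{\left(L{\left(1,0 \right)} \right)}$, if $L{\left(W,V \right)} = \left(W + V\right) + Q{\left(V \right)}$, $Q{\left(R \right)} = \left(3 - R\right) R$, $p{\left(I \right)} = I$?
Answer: $- \frac{1234}{3} \approx -411.33$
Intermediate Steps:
$Q{\left(R \right)} = R \left(3 - R\right)$
$L{\left(W,V \right)} = V + W + V \left(3 - V\right)$ ($L{\left(W,V \right)} = \left(W + V\right) + V \left(3 - V\right) = \left(V + W\right) + V \left(3 - V\right) = V + W + V \left(3 - V\right)$)
$a{\left(r \right)} = \frac{-2 + r}{7 \left(2 + r\right)}$ ($a{\left(r \right)} = \frac{\left(r - 2\right) \frac{1}{r + 2}}{7} = \frac{\left(-2 + r\right) \frac{1}{2 + r}}{7} = \frac{\frac{1}{2 + r} \left(-2 + r\right)}{7} = \frac{-2 + r}{7 \left(2 + r\right)}$)
$8638 a{\left(L{\left(1,0 \right)} \right)} = 8638 \frac{-2 + \left(0 + 1 - 0 \left(-3 + 0\right)\right)}{7 \left(2 + \left(0 + 1 - 0 \left(-3 + 0\right)\right)\right)} = 8638 \frac{-2 + \left(0 + 1 - 0 \left(-3\right)\right)}{7 \left(2 + \left(0 + 1 - 0 \left(-3\right)\right)\right)} = 8638 \frac{-2 + \left(0 + 1 + 0\right)}{7 \left(2 + \left(0 + 1 + 0\right)\right)} = 8638 \frac{-2 + 1}{7 \left(2 + 1\right)} = 8638 \cdot \frac{1}{7} \cdot \frac{1}{3} \left(-1\right) = 8638 \left(- \frac{1}{21}\right) = - \frac{1234}{3}$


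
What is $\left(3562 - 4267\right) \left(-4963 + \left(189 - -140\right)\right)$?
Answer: $3266970$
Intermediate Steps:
$\left(3562 - 4267\right) \left(-4963 + \left(189 - -140\right)\right) = - 705 \left(-4963 + \left(189 + 140\right)\right) = - 705 \left(-4963 + 329\right) = \left(-705\right) \left(-4634\right) = 3266970$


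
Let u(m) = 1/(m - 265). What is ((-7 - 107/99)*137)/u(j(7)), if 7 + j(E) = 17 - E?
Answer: 28715200/99 ≈ 2.9005e+5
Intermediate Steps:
j(E) = 10 - E (j(E) = -7 + (17 - E) = 10 - E)
u(m) = 1/(-265 + m)
((-7 - 107/99)*137)/u(j(7)) = ((-7 - 107/99)*137)/(1/(-265 + (10 - 1*7))) = ((-7 - 107*1/99)*137)/(1/(-265 + (10 - 7))) = ((-7 - 107/99)*137)/(1/(-265 + 3)) = (-800/99*137)/(1/(-262)) = -109600/(99*(-1/262)) = -109600/99*(-262) = 28715200/99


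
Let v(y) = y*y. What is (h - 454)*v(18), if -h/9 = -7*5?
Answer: -45036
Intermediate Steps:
v(y) = y²
h = 315 (h = -(-63)*5 = -9*(-35) = 315)
(h - 454)*v(18) = (315 - 454)*18² = -139*324 = -45036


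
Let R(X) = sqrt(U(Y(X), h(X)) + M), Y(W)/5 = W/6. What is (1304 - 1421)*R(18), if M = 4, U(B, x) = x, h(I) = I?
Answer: -117*sqrt(22) ≈ -548.78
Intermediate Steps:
Y(W) = 5*W/6 (Y(W) = 5*(W/6) = 5*W/6)
R(X) = sqrt(4 + X) (R(X) = sqrt(X + 4) = sqrt(4 + X))
(1304 - 1421)*R(18) = (1304 - 1421)*sqrt(4 + 18) = -117*sqrt(22)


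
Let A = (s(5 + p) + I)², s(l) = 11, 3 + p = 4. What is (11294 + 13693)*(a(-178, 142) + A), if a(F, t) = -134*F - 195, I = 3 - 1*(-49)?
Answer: 690290862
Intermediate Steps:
p = 1 (p = -3 + 4 = 1)
I = 52 (I = 3 + 49 = 52)
a(F, t) = -195 - 134*F
A = 3969 (A = (11 + 52)² = 63² = 3969)
(11294 + 13693)*(a(-178, 142) + A) = (11294 + 13693)*((-195 - 134*(-178)) + 3969) = 24987*((-195 + 23852) + 3969) = 24987*(23657 + 3969) = 24987*27626 = 690290862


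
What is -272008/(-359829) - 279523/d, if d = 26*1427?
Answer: -90488440751/13350375558 ≈ -6.7780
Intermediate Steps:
d = 37102
-272008/(-359829) - 279523/d = -272008/(-359829) - 279523/37102 = -272008*(-1/359829) - 279523*1/37102 = 272008/359829 - 279523/37102 = -90488440751/13350375558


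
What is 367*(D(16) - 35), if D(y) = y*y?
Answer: 81107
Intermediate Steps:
D(y) = y²
367*(D(16) - 35) = 367*(16² - 35) = 367*(256 - 35) = 367*221 = 81107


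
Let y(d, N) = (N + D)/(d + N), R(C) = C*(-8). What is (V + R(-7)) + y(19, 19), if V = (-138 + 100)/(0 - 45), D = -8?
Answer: 97699/1710 ≈ 57.134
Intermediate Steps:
R(C) = -8*C
V = 38/45 (V = -38/(-45) = -38*(-1/45) = 38/45 ≈ 0.84444)
y(d, N) = (-8 + N)/(N + d) (y(d, N) = (N - 8)/(d + N) = (-8 + N)/(N + d))
(V + R(-7)) + y(19, 19) = (38/45 - 8*(-7)) + (-8 + 19)/(19 + 19) = (38/45 + 56) + 11/38 = 2558/45 + (1/38)*11 = 2558/45 + 11/38 = 97699/1710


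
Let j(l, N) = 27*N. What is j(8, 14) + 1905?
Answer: 2283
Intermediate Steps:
j(8, 14) + 1905 = 27*14 + 1905 = 378 + 1905 = 2283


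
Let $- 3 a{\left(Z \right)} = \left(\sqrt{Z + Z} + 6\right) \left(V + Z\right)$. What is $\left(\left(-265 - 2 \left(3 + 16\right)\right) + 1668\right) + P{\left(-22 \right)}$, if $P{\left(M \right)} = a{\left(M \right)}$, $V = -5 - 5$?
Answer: $1429 + \frac{64 i \sqrt{11}}{3} \approx 1429.0 + 70.755 i$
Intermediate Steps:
$V = -10$
$a{\left(Z \right)} = - \frac{\left(-10 + Z\right) \left(6 + \sqrt{2} \sqrt{Z}\right)}{3}$ ($a{\left(Z \right)} = - \frac{\left(\sqrt{Z + Z} + 6\right) \left(-10 + Z\right)}{3} = - \frac{\left(\sqrt{2 Z} + 6\right) \left(-10 + Z\right)}{3} = - \frac{\left(\sqrt{2} \sqrt{Z} + 6\right) \left(-10 + Z\right)}{3} = - \frac{\left(6 + \sqrt{2} \sqrt{Z}\right) \left(-10 + Z\right)}{3} = - \frac{\left(-10 + Z\right) \left(6 + \sqrt{2} \sqrt{Z}\right)}{3}$)
$P{\left(M \right)} = 20 - 2 M - \frac{\sqrt{2} M^{\frac{3}{2}}}{3} + \frac{10 \sqrt{2} \sqrt{M}}{3}$
$\left(\left(-265 - 2 \left(3 + 16\right)\right) + 1668\right) + P{\left(-22 \right)} = \left(\left(-265 - 2 \left(3 + 16\right)\right) + 1668\right) + \left(20 - -44 - \frac{\sqrt{2} \left(-22\right)^{\frac{3}{2}}}{3} + \frac{10 \sqrt{2} \sqrt{-22}}{3}\right) = \left(\left(-265 - 2 \cdot 19\right) + 1668\right) + \left(20 + 44 - \frac{\sqrt{2} \left(- 22 i \sqrt{22}\right)}{3} + \frac{10 \sqrt{2} i \sqrt{22}}{3}\right) = \left(\left(-265 - 38\right) + 1668\right) + \left(20 + 44 + \frac{44 i \sqrt{11}}{3} + \frac{20 i \sqrt{11}}{3}\right) = \left(\left(-265 - 38\right) + 1668\right) + \left(64 + \frac{64 i \sqrt{11}}{3}\right) = \left(-303 + 1668\right) + \left(64 + \frac{64 i \sqrt{11}}{3}\right) = 1365 + \left(64 + \frac{64 i \sqrt{11}}{3}\right) = 1429 + \frac{64 i \sqrt{11}}{3}$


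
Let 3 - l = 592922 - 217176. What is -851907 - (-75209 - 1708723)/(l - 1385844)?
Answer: -1500710080341/1761587 ≈ -8.5191e+5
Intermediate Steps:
l = -375743 (l = 3 - (592922 - 217176) = 3 - 1*375746 = 3 - 375746 = -375743)
-851907 - (-75209 - 1708723)/(l - 1385844) = -851907 - (-75209 - 1708723)/(-375743 - 1385844) = -851907 - (-1783932)/(-1761587) = -851907 - (-1783932)*(-1)/1761587 = -851907 - 1*1783932/1761587 = -851907 - 1783932/1761587 = -1500710080341/1761587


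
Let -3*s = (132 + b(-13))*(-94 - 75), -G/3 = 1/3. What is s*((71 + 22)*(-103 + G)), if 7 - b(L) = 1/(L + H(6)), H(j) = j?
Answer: -530689744/7 ≈ -7.5813e+7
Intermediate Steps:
G = -1 (G = -3/3 = -3*1/3 = -1)
b(L) = 7 - 1/(6 + L) (b(L) = 7 - 1/(L + 6) = 7 - 1/(6 + L))
s = 164606/21 (s = -(132 + (41 + 7*(-13))/(6 - 13))*(-94 - 75)/3 = -(132 + (41 - 91)/(-7))*(-169)/3 = -(132 - 1/7*(-50))*(-169)/3 = -(132 + 50/7)*(-169)/3 = -974*(-169)/21 = -1/3*(-164606/7) = 164606/21 ≈ 7838.4)
s*((71 + 22)*(-103 + G)) = 164606*((71 + 22)*(-103 - 1))/21 = 164606*(93*(-104))/21 = (164606/21)*(-9672) = -530689744/7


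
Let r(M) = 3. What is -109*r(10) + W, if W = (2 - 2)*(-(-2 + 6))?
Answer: -327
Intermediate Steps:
W = 0 (W = 0*(-1*4) = 0*(-4) = 0)
-109*r(10) + W = -109*3 + 0 = -327 + 0 = -327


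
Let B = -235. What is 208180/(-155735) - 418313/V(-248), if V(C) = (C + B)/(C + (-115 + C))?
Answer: -1137265465987/2149143 ≈ -5.2917e+5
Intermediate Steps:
V(C) = (-235 + C)/(-115 + 2*C) (V(C) = (C - 235)/(C + (-115 + C)) = (-235 + C)/(-115 + 2*C))
208180/(-155735) - 418313/V(-248) = 208180/(-155735) - 418313*(-115 + 2*(-248))/(-235 - 248) = 208180*(-1/155735) - 418313/(-483/(-115 - 496)) = -41636/31147 - 418313/(-483/(-611)) = -41636/31147 - 418313/((-1/611*(-483))) = -41636/31147 - 418313/483/611 = -41636/31147 - 418313*611/483 = -41636/31147 - 36512749/69 = -1137265465987/2149143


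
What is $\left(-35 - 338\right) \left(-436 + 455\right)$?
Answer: $-7087$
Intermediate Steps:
$\left(-35 - 338\right) \left(-436 + 455\right) = \left(-35 - 338\right) 19 = \left(-373\right) 19 = -7087$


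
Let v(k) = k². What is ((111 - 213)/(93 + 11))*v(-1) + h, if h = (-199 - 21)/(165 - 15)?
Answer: -1909/780 ≈ -2.4474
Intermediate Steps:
h = -22/15 (h = -220/150 = -220*1/150 = -22/15 ≈ -1.4667)
((111 - 213)/(93 + 11))*v(-1) + h = ((111 - 213)/(93 + 11))*(-1)² - 22/15 = -102/104*1 - 22/15 = -102*1/104*1 - 22/15 = -51/52*1 - 22/15 = -51/52 - 22/15 = -1909/780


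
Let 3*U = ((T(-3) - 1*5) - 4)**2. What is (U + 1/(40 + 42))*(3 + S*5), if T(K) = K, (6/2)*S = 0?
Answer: 11811/82 ≈ 144.04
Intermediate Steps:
S = 0 (S = (1/3)*0 = 0)
U = 48 (U = ((-3 - 1*5) - 4)**2/3 = ((-3 - 5) - 4)**2/3 = (-8 - 4)**2/3 = (1/3)*(-12)**2 = (1/3)*144 = 48)
(U + 1/(40 + 42))*(3 + S*5) = (48 + 1/(40 + 42))*(3 + 0*5) = (48 + 1/82)*(3 + 0) = (48 + 1/82)*3 = (3937/82)*3 = 11811/82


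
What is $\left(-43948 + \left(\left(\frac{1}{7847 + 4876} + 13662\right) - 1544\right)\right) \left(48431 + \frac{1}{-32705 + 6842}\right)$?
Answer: $- \frac{507257527623110728}{329054949} \approx -1.5416 \cdot 10^{9}$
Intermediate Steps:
$\left(-43948 + \left(\left(\frac{1}{7847 + 4876} + 13662\right) - 1544\right)\right) \left(48431 + \frac{1}{-32705 + 6842}\right) = \left(-43948 + \left(\left(\frac{1}{12723} + 13662\right) - 1544\right)\right) \left(48431 + \frac{1}{-25863}\right) = \left(-43948 + \left(\left(\frac{1}{12723} + 13662\right) - 1544\right)\right) \left(48431 - \frac{1}{25863}\right) = \left(-43948 + \left(\frac{173821627}{12723} - 1544\right)\right) \frac{1252570952}{25863} = \left(-43948 + \frac{154177315}{12723}\right) \frac{1252570952}{25863} = \left(- \frac{404973089}{12723}\right) \frac{1252570952}{25863} = - \frac{507257527623110728}{329054949}$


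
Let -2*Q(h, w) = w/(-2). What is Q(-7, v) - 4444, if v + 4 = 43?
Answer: -17737/4 ≈ -4434.3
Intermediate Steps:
v = 39 (v = -4 + 43 = 39)
Q(h, w) = w/4 (Q(h, w) = -w/(2*(-2)) = -w*(-1)/(2*2) = -(-1)*w/4 = w/4)
Q(-7, v) - 4444 = (¼)*39 - 4444 = 39/4 - 4444 = -17737/4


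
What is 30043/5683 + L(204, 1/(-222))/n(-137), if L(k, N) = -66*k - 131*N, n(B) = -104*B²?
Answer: 13035779510887/2462663672976 ≈ 5.2934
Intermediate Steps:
L(k, N) = -131*N - 66*k
30043/5683 + L(204, 1/(-222))/n(-137) = 30043/5683 + (-131/(-222) - 66*204)/((-104*(-137)²)) = 30043*(1/5683) + (-131*(-1/222) - 13464)/((-104*18769)) = 30043/5683 + (131/222 - 13464)/(-1951976) = 30043/5683 - 2988877/222*(-1/1951976) = 30043/5683 + 2988877/433338672 = 13035779510887/2462663672976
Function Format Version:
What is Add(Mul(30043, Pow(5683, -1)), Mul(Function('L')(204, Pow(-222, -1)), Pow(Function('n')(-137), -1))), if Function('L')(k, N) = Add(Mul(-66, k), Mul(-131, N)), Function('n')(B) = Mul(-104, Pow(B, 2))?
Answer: Rational(13035779510887, 2462663672976) ≈ 5.2934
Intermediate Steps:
Function('L')(k, N) = Add(Mul(-131, N), Mul(-66, k))
Add(Mul(30043, Pow(5683, -1)), Mul(Function('L')(204, Pow(-222, -1)), Pow(Function('n')(-137), -1))) = Add(Mul(30043, Pow(5683, -1)), Mul(Add(Mul(-131, Pow(-222, -1)), Mul(-66, 204)), Pow(Mul(-104, Pow(-137, 2)), -1))) = Add(Mul(30043, Rational(1, 5683)), Mul(Add(Mul(-131, Rational(-1, 222)), -13464), Pow(Mul(-104, 18769), -1))) = Add(Rational(30043, 5683), Mul(Add(Rational(131, 222), -13464), Pow(-1951976, -1))) = Add(Rational(30043, 5683), Mul(Rational(-2988877, 222), Rational(-1, 1951976))) = Add(Rational(30043, 5683), Rational(2988877, 433338672)) = Rational(13035779510887, 2462663672976)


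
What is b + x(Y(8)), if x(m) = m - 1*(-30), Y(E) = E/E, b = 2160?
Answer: 2191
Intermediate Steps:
Y(E) = 1
x(m) = 30 + m (x(m) = m + 30 = 30 + m)
b + x(Y(8)) = 2160 + (30 + 1) = 2160 + 31 = 2191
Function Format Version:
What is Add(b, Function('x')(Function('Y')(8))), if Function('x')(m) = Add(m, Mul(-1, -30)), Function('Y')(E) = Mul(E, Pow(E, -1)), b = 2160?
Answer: 2191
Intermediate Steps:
Function('Y')(E) = 1
Function('x')(m) = Add(30, m) (Function('x')(m) = Add(m, 30) = Add(30, m))
Add(b, Function('x')(Function('Y')(8))) = Add(2160, Add(30, 1)) = Add(2160, 31) = 2191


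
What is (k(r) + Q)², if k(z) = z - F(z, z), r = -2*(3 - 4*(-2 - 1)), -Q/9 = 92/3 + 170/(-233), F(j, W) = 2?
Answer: 4932814756/54289 ≈ 90862.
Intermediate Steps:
Q = -62778/233 (Q = -9*(92/3 + 170/(-233)) = -9*(92*(⅓) + 170*(-1/233)) = -9*(92/3 - 170/233) = -9*20926/699 = -62778/233 ≈ -269.43)
r = -30 (r = -2*(3 - 4*(-3)) = -2*(3 + 12) = -2*15 = -30)
k(z) = -2 + z (k(z) = z - 1*2 = z - 2 = -2 + z)
(k(r) + Q)² = ((-2 - 30) - 62778/233)² = (-32 - 62778/233)² = (-70234/233)² = 4932814756/54289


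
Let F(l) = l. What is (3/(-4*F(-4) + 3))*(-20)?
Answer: -60/19 ≈ -3.1579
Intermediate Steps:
(3/(-4*F(-4) + 3))*(-20) = (3/(-4*(-4) + 3))*(-20) = (3/(16 + 3))*(-20) = (3/19)*(-20) = -60/19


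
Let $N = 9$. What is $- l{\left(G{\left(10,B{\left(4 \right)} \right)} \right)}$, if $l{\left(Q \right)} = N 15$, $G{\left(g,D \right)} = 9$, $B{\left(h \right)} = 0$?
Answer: $-135$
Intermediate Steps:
$l{\left(Q \right)} = 135$ ($l{\left(Q \right)} = 9 \cdot 15 = 135$)
$- l{\left(G{\left(10,B{\left(4 \right)} \right)} \right)} = \left(-1\right) 135 = -135$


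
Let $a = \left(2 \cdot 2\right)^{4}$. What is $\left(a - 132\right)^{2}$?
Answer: $15376$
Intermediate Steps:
$a = 256$ ($a = 4^{4} = 256$)
$\left(a - 132\right)^{2} = \left(256 - 132\right)^{2} = 124^{2} = 15376$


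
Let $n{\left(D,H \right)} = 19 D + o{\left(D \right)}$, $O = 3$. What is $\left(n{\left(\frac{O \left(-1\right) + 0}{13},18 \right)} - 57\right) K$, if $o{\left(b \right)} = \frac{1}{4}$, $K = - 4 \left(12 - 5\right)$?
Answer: $\frac{22253}{13} \approx 1711.8$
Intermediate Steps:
$K = -28$ ($K = \left(-4\right) 7 = -28$)
$o{\left(b \right)} = \frac{1}{4}$
$n{\left(D,H \right)} = \frac{1}{4} + 19 D$ ($n{\left(D,H \right)} = 19 D + \frac{1}{4} = \frac{1}{4} + 19 D$)
$\left(n{\left(\frac{O \left(-1\right) + 0}{13},18 \right)} - 57\right) K = \left(\left(\frac{1}{4} + 19 \frac{3 \left(-1\right) + 0}{13}\right) - 57\right) \left(-28\right) = \left(\left(\frac{1}{4} + 19 \left(-3 + 0\right) \frac{1}{13}\right) - 57\right) \left(-28\right) = \left(\left(\frac{1}{4} + 19 \left(\left(-3\right) \frac{1}{13}\right)\right) - 57\right) \left(-28\right) = \left(\left(\frac{1}{4} + 19 \left(- \frac{3}{13}\right)\right) - 57\right) \left(-28\right) = \left(\left(\frac{1}{4} - \frac{57}{13}\right) - 57\right) \left(-28\right) = \left(- \frac{215}{52} - 57\right) \left(-28\right) = \left(- \frac{3179}{52}\right) \left(-28\right) = \frac{22253}{13}$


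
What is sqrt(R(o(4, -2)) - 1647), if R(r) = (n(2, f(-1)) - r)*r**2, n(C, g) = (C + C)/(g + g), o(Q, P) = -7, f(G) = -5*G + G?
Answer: I*sqrt(5118)/2 ≈ 35.77*I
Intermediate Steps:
f(G) = -4*G
n(C, g) = C/g (n(C, g) = (2*C)/((2*g)) = (2*C)*(1/(2*g)) = C/g)
R(r) = r**2*(1/2 - r) (R(r) = (2/((-4*(-1))) - r)*r**2 = (2/4 - r)*r**2 = (2*(1/4) - r)*r**2 = (1/2 - r)*r**2 = r**2*(1/2 - r))
sqrt(R(o(4, -2)) - 1647) = sqrt((-7)**2*(1/2 - 1*(-7)) - 1647) = sqrt(49*(1/2 + 7) - 1647) = sqrt(49*(15/2) - 1647) = sqrt(735/2 - 1647) = sqrt(-2559/2) = I*sqrt(5118)/2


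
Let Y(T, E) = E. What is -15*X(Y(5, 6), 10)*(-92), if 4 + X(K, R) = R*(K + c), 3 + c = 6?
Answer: 118680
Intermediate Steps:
c = 3 (c = -3 + 6 = 3)
X(K, R) = -4 + R*(3 + K) (X(K, R) = -4 + R*(K + 3) = -4 + R*(3 + K))
-15*X(Y(5, 6), 10)*(-92) = -15*(-4 + 3*10 + 6*10)*(-92) = -15*(-4 + 30 + 60)*(-92) = -15*86*(-92) = -1290*(-92) = 118680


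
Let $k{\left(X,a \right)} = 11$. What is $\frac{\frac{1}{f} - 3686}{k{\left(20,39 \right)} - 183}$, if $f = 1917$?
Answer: $\frac{164327}{7668} \approx 21.43$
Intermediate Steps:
$\frac{\frac{1}{f} - 3686}{k{\left(20,39 \right)} - 183} = \frac{\frac{1}{1917} - 3686}{11 - 183} = \frac{\frac{1}{1917} - 3686}{-172} = \left(- \frac{7066061}{1917}\right) \left(- \frac{1}{172}\right) = \frac{164327}{7668}$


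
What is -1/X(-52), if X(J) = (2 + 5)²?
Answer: -1/49 ≈ -0.020408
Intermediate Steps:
X(J) = 49 (X(J) = 7² = 49)
-1/X(-52) = -1/49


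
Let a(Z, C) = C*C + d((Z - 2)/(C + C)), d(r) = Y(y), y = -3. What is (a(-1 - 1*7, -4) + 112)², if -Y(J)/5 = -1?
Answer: 17689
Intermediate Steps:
Y(J) = 5 (Y(J) = -5*(-1) = 5)
d(r) = 5
a(Z, C) = 5 + C² (a(Z, C) = C*C + 5 = C² + 5 = 5 + C²)
(a(-1 - 1*7, -4) + 112)² = ((5 + (-4)²) + 112)² = ((5 + 16) + 112)² = (21 + 112)² = 133² = 17689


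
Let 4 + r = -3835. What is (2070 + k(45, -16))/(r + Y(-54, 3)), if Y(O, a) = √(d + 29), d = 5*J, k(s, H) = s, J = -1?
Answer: -8119485/14737897 - 4230*√6/14737897 ≈ -0.55163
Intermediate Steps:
r = -3839 (r = -4 - 3835 = -3839)
d = -5 (d = 5*(-1) = -5)
Y(O, a) = 2*√6 (Y(O, a) = √(-5 + 29) = √24 = 2*√6)
(2070 + k(45, -16))/(r + Y(-54, 3)) = (2070 + 45)/(-3839 + 2*√6) = 2115/(-3839 + 2*√6)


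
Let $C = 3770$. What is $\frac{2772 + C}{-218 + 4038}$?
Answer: $\frac{3271}{1910} \approx 1.7126$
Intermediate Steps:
$\frac{2772 + C}{-218 + 4038} = \frac{2772 + 3770}{-218 + 4038} = \frac{6542}{3820} = 6542 \cdot \frac{1}{3820} = \frac{3271}{1910}$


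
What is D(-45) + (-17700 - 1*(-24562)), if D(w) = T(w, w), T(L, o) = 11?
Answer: 6873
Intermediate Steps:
D(w) = 11
D(-45) + (-17700 - 1*(-24562)) = 11 + (-17700 - 1*(-24562)) = 11 + (-17700 + 24562) = 11 + 6862 = 6873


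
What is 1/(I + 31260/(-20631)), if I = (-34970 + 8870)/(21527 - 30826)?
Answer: 63949223/82594120 ≈ 0.77426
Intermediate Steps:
I = 26100/9299 (I = -26100/(-9299) = -26100*(-1/9299) = 26100/9299 ≈ 2.8068)
1/(I + 31260/(-20631)) = 1/(26100/9299 + 31260/(-20631)) = 1/(26100/9299 + 31260*(-1/20631)) = 1/(26100/9299 - 10420/6877) = 1/(82594120/63949223) = 63949223/82594120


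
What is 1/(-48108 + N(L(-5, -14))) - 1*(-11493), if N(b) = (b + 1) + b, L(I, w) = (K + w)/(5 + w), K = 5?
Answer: 552870764/48105 ≈ 11493.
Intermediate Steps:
L(I, w) = 1 (L(I, w) = (5 + w)/(5 + w) = 1)
N(b) = 1 + 2*b (N(b) = (1 + b) + b = 1 + 2*b)
1/(-48108 + N(L(-5, -14))) - 1*(-11493) = 1/(-48108 + (1 + 2*1)) - 1*(-11493) = 1/(-48108 + (1 + 2)) + 11493 = 1/(-48108 + 3) + 11493 = 1/(-48105) + 11493 = -1/48105 + 11493 = 552870764/48105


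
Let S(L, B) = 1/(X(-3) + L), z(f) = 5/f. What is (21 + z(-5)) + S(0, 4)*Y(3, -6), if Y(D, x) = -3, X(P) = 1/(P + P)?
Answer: 38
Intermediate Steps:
X(P) = 1/(2*P)
S(L, B) = 1/(-⅙ + L) (S(L, B) = 1/((½)/(-3) + L) = 1/((½)*(-⅓) + L) = 1/(-⅙ + L))
(21 + z(-5)) + S(0, 4)*Y(3, -6) = (21 + 5/(-5)) + (6/(-1 + 6*0))*(-3) = (21 + 5*(-⅕)) + (6/(-1 + 0))*(-3) = (21 - 1) + (6/(-1))*(-3) = 20 + (6*(-1))*(-3) = 20 - 6*(-3) = 20 + 18 = 38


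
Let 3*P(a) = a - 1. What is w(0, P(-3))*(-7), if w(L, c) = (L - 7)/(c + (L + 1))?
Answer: -147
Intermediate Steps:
P(a) = -1/3 + a/3 (P(a) = (a - 1)/3 = (-1 + a)/3 = -1/3 + a/3)
w(L, c) = (-7 + L)/(1 + L + c) (w(L, c) = (-7 + L)/(c + (1 + L)) = (-7 + L)/(1 + L + c))
w(0, P(-3))*(-7) = ((-7 + 0)/(1 + 0 + (-1/3 + (1/3)*(-3))))*(-7) = (-7/(1 + 0 + (-1/3 - 1)))*(-7) = (-7/(1 + 0 - 4/3))*(-7) = (-7/(-1/3))*(-7) = -3*(-7)*(-7) = 21*(-7) = -147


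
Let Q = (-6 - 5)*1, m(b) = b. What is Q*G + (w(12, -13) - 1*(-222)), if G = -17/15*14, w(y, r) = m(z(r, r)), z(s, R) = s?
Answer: 5753/15 ≈ 383.53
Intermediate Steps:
w(y, r) = r
Q = -11 (Q = -11*1 = -11)
G = -238/15 (G = -17*1/15*14 = -17/15*14 = -238/15 ≈ -15.867)
Q*G + (w(12, -13) - 1*(-222)) = -11*(-238/15) + (-13 - 1*(-222)) = 2618/15 + (-13 + 222) = 2618/15 + 209 = 5753/15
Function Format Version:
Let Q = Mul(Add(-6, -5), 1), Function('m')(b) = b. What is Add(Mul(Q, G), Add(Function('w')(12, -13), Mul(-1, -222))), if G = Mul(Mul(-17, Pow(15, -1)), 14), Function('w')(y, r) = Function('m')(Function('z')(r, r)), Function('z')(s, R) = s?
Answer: Rational(5753, 15) ≈ 383.53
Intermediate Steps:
Function('w')(y, r) = r
Q = -11 (Q = Mul(-11, 1) = -11)
G = Rational(-238, 15) (G = Mul(Mul(-17, Rational(1, 15)), 14) = Mul(Rational(-17, 15), 14) = Rational(-238, 15) ≈ -15.867)
Add(Mul(Q, G), Add(Function('w')(12, -13), Mul(-1, -222))) = Add(Mul(-11, Rational(-238, 15)), Add(-13, Mul(-1, -222))) = Add(Rational(2618, 15), Add(-13, 222)) = Add(Rational(2618, 15), 209) = Rational(5753, 15)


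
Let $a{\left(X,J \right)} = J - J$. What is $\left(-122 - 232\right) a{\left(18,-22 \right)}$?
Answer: $0$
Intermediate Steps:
$a{\left(X,J \right)} = 0$
$\left(-122 - 232\right) a{\left(18,-22 \right)} = \left(-122 - 232\right) 0 = \left(-354\right) 0 = 0$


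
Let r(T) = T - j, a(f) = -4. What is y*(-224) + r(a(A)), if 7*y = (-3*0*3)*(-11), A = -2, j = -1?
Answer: -3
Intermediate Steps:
r(T) = 1 + T (r(T) = T - 1*(-1) = T + 1 = 1 + T)
y = 0 (y = ((-3*0*3)*(-11))/7 = ((0*3)*(-11))/7 = (0*(-11))/7 = (1/7)*0 = 0)
y*(-224) + r(a(A)) = 0*(-224) + (1 - 4) = 0 - 3 = -3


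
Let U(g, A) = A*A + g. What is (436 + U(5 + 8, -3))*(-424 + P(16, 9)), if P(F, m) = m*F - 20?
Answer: -137400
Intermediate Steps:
P(F, m) = -20 + F*m (P(F, m) = F*m - 20 = -20 + F*m)
U(g, A) = g + A² (U(g, A) = A² + g = g + A²)
(436 + U(5 + 8, -3))*(-424 + P(16, 9)) = (436 + ((5 + 8) + (-3)²))*(-424 + (-20 + 16*9)) = (436 + (13 + 9))*(-424 + (-20 + 144)) = (436 + 22)*(-424 + 124) = 458*(-300) = -137400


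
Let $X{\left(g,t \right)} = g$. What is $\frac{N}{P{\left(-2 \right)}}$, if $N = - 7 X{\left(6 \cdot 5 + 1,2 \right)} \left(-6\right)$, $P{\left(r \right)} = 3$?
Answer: $434$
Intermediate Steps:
$N = 1302$ ($N = - 7 \left(6 \cdot 5 + 1\right) \left(-6\right) = - 7 \left(30 + 1\right) \left(-6\right) = \left(-7\right) 31 \left(-6\right) = \left(-217\right) \left(-6\right) = 1302$)
$\frac{N}{P{\left(-2 \right)}} = \frac{1302}{3} = 1302 \cdot \frac{1}{3} = 434$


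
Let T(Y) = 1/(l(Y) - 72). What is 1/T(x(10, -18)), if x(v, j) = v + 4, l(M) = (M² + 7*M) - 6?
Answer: 216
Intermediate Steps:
l(M) = -6 + M² + 7*M
x(v, j) = 4 + v
T(Y) = 1/(-78 + Y² + 7*Y) (T(Y) = 1/((-6 + Y² + 7*Y) - 72) = 1/(-78 + Y² + 7*Y))
1/T(x(10, -18)) = 1/(1/(-78 + (4 + 10)² + 7*(4 + 10))) = 1/(1/(-78 + 14² + 7*14)) = 1/(1/(-78 + 196 + 98)) = 1/(1/216) = 216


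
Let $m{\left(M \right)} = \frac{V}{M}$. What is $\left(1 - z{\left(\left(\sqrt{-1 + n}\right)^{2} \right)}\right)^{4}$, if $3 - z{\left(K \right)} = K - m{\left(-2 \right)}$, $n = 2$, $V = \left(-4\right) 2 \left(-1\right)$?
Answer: $81$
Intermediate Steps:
$V = 8$ ($V = \left(-8\right) \left(-1\right) = 8$)
$m{\left(M \right)} = \frac{8}{M}$
$z{\left(K \right)} = -1 - K$ ($z{\left(K \right)} = 3 - \left(K - \frac{8}{-2}\right) = 3 - \left(K - 8 \left(- \frac{1}{2}\right)\right) = 3 - \left(K - -4\right) = 3 - \left(K + 4\right) = 3 - \left(4 + K\right) = -1 - K$)
$\left(1 - z{\left(\left(\sqrt{-1 + n}\right)^{2} \right)}\right)^{4} = \left(1 - \left(-1 - \left(\sqrt{-1 + 2}\right)^{2}\right)\right)^{4} = \left(1 - \left(-1 - \left(\sqrt{1}\right)^{2}\right)\right)^{4} = \left(1 - \left(-1 - 1^{2}\right)\right)^{4} = \left(1 - \left(-1 - 1\right)\right)^{4} = \left(1 - -2\right)^{4} = \left(1 + 2\right)^{4} = 3^{4} = 81$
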